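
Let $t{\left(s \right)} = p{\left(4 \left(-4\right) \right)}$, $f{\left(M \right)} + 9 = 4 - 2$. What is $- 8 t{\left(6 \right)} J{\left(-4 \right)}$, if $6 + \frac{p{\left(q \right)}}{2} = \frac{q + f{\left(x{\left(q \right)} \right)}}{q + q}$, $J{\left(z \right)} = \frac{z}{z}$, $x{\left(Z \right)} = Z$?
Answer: $\frac{169}{2} \approx 84.5$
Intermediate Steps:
$f{\left(M \right)} = -7$ ($f{\left(M \right)} = -9 + \left(4 - 2\right) = -9 + 2 = -7$)
$J{\left(z \right)} = 1$
$p{\left(q \right)} = -12 + \frac{-7 + q}{q}$ ($p{\left(q \right)} = -12 + 2 \frac{q - 7}{q + q} = -12 + 2 \frac{-7 + q}{2 q} = -12 + \frac{-7 + q}{q}$)
$t{\left(s \right)} = - \frac{169}{16}$ ($t{\left(s \right)} = -11 - \frac{7}{4 \left(-4\right)} = -11 - \frac{7}{-16} = -11 - - \frac{7}{16} = -11 + \frac{7}{16} = - \frac{169}{16}$)
$- 8 t{\left(6 \right)} J{\left(-4 \right)} = \left(-8\right) \left(- \frac{169}{16}\right) 1 = \frac{169}{2} \cdot 1 = \frac{169}{2}$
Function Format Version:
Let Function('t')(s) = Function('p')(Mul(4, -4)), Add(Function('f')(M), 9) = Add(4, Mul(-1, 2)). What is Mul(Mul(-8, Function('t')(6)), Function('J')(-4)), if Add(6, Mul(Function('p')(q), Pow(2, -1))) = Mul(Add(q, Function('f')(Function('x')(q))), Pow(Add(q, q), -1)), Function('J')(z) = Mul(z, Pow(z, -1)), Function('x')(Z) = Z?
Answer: Rational(169, 2) ≈ 84.500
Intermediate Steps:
Function('f')(M) = -7 (Function('f')(M) = Add(-9, Add(4, Mul(-1, 2))) = Add(-9, Add(4, -2)) = Add(-9, 2) = -7)
Function('J')(z) = 1
Function('p')(q) = Add(-12, Mul(Pow(q, -1), Add(-7, q))) (Function('p')(q) = Add(-12, Mul(2, Mul(Add(q, -7), Pow(Add(q, q), -1)))) = Add(-12, Mul(2, Mul(Add(-7, q), Pow(Mul(2, q), -1)))) = Add(-12, Mul(2, Mul(Add(-7, q), Mul(Rational(1, 2), Pow(q, -1))))) = Add(-12, Mul(2, Mul(Rational(1, 2), Pow(q, -1), Add(-7, q)))) = Add(-12, Mul(Pow(q, -1), Add(-7, q))))
Function('t')(s) = Rational(-169, 16) (Function('t')(s) = Add(-11, Mul(-7, Pow(Mul(4, -4), -1))) = Add(-11, Mul(-7, Pow(-16, -1))) = Add(-11, Mul(-7, Rational(-1, 16))) = Add(-11, Rational(7, 16)) = Rational(-169, 16))
Mul(Mul(-8, Function('t')(6)), Function('J')(-4)) = Mul(Mul(-8, Rational(-169, 16)), 1) = Mul(Rational(169, 2), 1) = Rational(169, 2)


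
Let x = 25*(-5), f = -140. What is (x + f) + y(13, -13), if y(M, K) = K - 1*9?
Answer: -287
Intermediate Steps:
y(M, K) = -9 + K (y(M, K) = K - 9 = -9 + K)
x = -125
(x + f) + y(13, -13) = (-125 - 140) + (-9 - 13) = -265 - 22 = -287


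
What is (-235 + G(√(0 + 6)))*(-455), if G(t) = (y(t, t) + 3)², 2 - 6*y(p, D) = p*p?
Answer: 940030/9 ≈ 1.0445e+5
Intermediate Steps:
y(p, D) = ⅓ - p²/6 (y(p, D) = ⅓ - p*p/6 = ⅓ - p²/6)
G(t) = (10/3 - t²/6)² (G(t) = ((⅓ - t²/6) + 3)² = (10/3 - t²/6)²)
(-235 + G(√(0 + 6)))*(-455) = (-235 + (-20 + (√(0 + 6))²)²/36)*(-455) = (-235 + (-20 + (√6)²)²/36)*(-455) = (-235 + (-20 + 6)²/36)*(-455) = (-235 + (1/36)*(-14)²)*(-455) = (-235 + (1/36)*196)*(-455) = (-235 + 49/9)*(-455) = -2066/9*(-455) = 940030/9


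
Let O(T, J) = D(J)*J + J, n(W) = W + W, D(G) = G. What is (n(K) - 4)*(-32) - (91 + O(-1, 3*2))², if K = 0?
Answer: -17561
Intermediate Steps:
n(W) = 2*W
O(T, J) = J + J² (O(T, J) = J*J + J = J² + J = J + J²)
(n(K) - 4)*(-32) - (91 + O(-1, 3*2))² = (2*0 - 4)*(-32) - (91 + (3*2)*(1 + 3*2))² = (0 - 4)*(-32) - (91 + 6*(1 + 6))² = -4*(-32) - (91 + 6*7)² = 128 - (91 + 42)² = 128 - 1*133² = 128 - 1*17689 = 128 - 17689 = -17561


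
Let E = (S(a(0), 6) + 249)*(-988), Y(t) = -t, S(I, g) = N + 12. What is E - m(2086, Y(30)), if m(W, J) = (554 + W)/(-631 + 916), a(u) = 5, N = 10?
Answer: -5087388/19 ≈ -2.6776e+5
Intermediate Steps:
S(I, g) = 22 (S(I, g) = 10 + 12 = 22)
E = -267748 (E = (22 + 249)*(-988) = 271*(-988) = -267748)
m(W, J) = 554/285 + W/285 (m(W, J) = (554 + W)/285 = (554 + W)*(1/285) = 554/285 + W/285)
E - m(2086, Y(30)) = -267748 - (554/285 + (1/285)*2086) = -267748 - (554/285 + 2086/285) = -267748 - 1*176/19 = -267748 - 176/19 = -5087388/19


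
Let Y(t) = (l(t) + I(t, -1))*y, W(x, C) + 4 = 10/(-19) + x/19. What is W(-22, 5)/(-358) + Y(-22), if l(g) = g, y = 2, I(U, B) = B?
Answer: -156392/3401 ≈ -45.984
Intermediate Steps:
W(x, C) = -86/19 + x/19 (W(x, C) = -4 + (10/(-19) + x/19) = -4 + (10*(-1/19) + x*(1/19)) = -4 + (-10/19 + x/19) = -86/19 + x/19)
Y(t) = -2 + 2*t (Y(t) = (t - 1)*2 = (-1 + t)*2 = -2 + 2*t)
W(-22, 5)/(-358) + Y(-22) = (-86/19 + (1/19)*(-22))/(-358) + (-2 + 2*(-22)) = -(-86/19 - 22/19)/358 + (-2 - 44) = -1/358*(-108/19) - 46 = 54/3401 - 46 = -156392/3401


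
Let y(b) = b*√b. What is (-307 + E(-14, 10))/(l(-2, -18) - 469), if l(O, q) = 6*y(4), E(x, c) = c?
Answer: 297/421 ≈ 0.70546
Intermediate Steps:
y(b) = b^(3/2)
l(O, q) = 48 (l(O, q) = 6*4^(3/2) = 6*8 = 48)
(-307 + E(-14, 10))/(l(-2, -18) - 469) = (-307 + 10)/(48 - 469) = -297/(-421) = -297*(-1/421) = 297/421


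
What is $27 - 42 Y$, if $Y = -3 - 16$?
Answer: $825$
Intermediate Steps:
$Y = -19$
$27 - 42 Y = 27 - -798 = 27 + 798 = 825$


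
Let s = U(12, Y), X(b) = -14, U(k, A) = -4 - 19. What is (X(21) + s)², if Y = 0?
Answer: 1369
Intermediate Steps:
U(k, A) = -23
s = -23
(X(21) + s)² = (-14 - 23)² = (-37)² = 1369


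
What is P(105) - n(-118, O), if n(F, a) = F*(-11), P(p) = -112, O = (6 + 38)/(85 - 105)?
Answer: -1410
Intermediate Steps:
O = -11/5 (O = 44/(-20) = 44*(-1/20) = -11/5 ≈ -2.2000)
n(F, a) = -11*F
P(105) - n(-118, O) = -112 - (-11)*(-118) = -112 - 1*1298 = -112 - 1298 = -1410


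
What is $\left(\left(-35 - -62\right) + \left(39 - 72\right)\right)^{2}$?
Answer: $36$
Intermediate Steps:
$\left(\left(-35 - -62\right) + \left(39 - 72\right)\right)^{2} = \left(\left(-35 + 62\right) - 33\right)^{2} = \left(27 - 33\right)^{2} = \left(-6\right)^{2} = 36$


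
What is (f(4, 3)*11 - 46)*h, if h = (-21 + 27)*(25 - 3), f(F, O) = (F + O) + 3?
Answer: 8448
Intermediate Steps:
f(F, O) = 3 + F + O
h = 132 (h = 6*22 = 132)
(f(4, 3)*11 - 46)*h = ((3 + 4 + 3)*11 - 46)*132 = (10*11 - 46)*132 = (110 - 46)*132 = 64*132 = 8448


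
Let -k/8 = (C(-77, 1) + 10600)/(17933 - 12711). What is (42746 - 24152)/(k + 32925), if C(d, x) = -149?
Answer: 6935562/12275053 ≈ 0.56501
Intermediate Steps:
k = -5972/373 (k = -8*(-149 + 10600)/(17933 - 12711) = -83608/5222 = -8*1493/746 = -5972/373 ≈ -16.011)
(42746 - 24152)/(k + 32925) = (42746 - 24152)/(-5972/373 + 32925) = 18594/(12275053/373) = 18594*(373/12275053) = 6935562/12275053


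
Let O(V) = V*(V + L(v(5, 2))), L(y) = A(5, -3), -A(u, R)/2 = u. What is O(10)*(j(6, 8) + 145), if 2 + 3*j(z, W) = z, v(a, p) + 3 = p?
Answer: 0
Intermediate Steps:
A(u, R) = -2*u
v(a, p) = -3 + p
j(z, W) = -2/3 + z/3
L(y) = -10 (L(y) = -2*5 = -10)
O(V) = V*(-10 + V) (O(V) = V*(V - 10) = V*(-10 + V))
O(10)*(j(6, 8) + 145) = (10*(-10 + 10))*((-2/3 + (1/3)*6) + 145) = (10*0)*((-2/3 + 2) + 145) = 0*(4/3 + 145) = 0*(439/3) = 0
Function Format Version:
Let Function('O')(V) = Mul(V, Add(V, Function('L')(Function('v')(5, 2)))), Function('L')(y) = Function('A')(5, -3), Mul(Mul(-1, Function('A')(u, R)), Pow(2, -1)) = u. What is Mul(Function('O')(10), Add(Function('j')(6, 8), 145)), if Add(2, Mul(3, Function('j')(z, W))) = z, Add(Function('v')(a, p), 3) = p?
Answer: 0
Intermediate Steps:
Function('A')(u, R) = Mul(-2, u)
Function('v')(a, p) = Add(-3, p)
Function('j')(z, W) = Add(Rational(-2, 3), Mul(Rational(1, 3), z))
Function('L')(y) = -10 (Function('L')(y) = Mul(-2, 5) = -10)
Function('O')(V) = Mul(V, Add(-10, V)) (Function('O')(V) = Mul(V, Add(V, -10)) = Mul(V, Add(-10, V)))
Mul(Function('O')(10), Add(Function('j')(6, 8), 145)) = Mul(Mul(10, Add(-10, 10)), Add(Add(Rational(-2, 3), Mul(Rational(1, 3), 6)), 145)) = Mul(Mul(10, 0), Add(Add(Rational(-2, 3), 2), 145)) = Mul(0, Add(Rational(4, 3), 145)) = Mul(0, Rational(439, 3)) = 0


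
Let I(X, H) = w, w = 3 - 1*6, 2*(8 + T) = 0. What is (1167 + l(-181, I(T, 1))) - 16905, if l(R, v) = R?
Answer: -15919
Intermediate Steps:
T = -8 (T = -8 + (1/2)*0 = -8 + 0 = -8)
w = -3 (w = 3 - 6 = -3)
I(X, H) = -3
(1167 + l(-181, I(T, 1))) - 16905 = (1167 - 181) - 16905 = 986 - 16905 = -15919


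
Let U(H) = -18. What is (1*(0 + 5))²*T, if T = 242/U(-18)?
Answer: -3025/9 ≈ -336.11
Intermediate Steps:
T = -121/9 (T = 242/(-18) = 242*(-1/18) = -121/9 ≈ -13.444)
(1*(0 + 5))²*T = (1*(0 + 5))²*(-121/9) = (1*5)²*(-121/9) = 5²*(-121/9) = 25*(-121/9) = -3025/9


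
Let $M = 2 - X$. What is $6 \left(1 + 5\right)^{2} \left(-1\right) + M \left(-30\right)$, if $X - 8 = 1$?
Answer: $-6$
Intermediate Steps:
$X = 9$ ($X = 8 + 1 = 9$)
$M = -7$ ($M = 2 - 9 = -7$)
$6 \left(1 + 5\right)^{2} \left(-1\right) + M \left(-30\right) = 6 \left(1 + 5\right)^{2} \left(-1\right) - -210 = 6 \cdot 6^{2} \left(-1\right) + 210 = 6 \cdot 36 \left(-1\right) + 210 = 216 \left(-1\right) + 210 = -216 + 210 = -6$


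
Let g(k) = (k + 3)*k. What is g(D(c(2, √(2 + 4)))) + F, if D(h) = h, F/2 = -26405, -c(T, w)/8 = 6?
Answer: -50650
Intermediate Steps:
c(T, w) = -48 (c(T, w) = -8*6 = -48)
F = -52810 (F = 2*(-26405) = -52810)
g(k) = k*(3 + k) (g(k) = (3 + k)*k = k*(3 + k))
g(D(c(2, √(2 + 4)))) + F = -48*(3 - 48) - 52810 = -48*(-45) - 52810 = 2160 - 52810 = -50650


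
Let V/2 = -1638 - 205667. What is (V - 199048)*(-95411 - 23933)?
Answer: 73236400352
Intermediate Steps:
V = -414610 (V = 2*(-1638 - 205667) = 2*(-207305) = -414610)
(V - 199048)*(-95411 - 23933) = (-414610 - 199048)*(-95411 - 23933) = -613658*(-119344) = 73236400352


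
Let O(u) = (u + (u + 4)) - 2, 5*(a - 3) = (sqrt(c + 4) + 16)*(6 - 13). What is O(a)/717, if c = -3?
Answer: -66/1195 ≈ -0.055230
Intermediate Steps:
a = -104/5 (a = 3 + ((sqrt(-3 + 4) + 16)*(6 - 13))/5 = 3 + ((sqrt(1) + 16)*(-7))/5 = 3 + ((1 + 16)*(-7))/5 = 3 + (17*(-7))/5 = 3 + (1/5)*(-119) = 3 - 119/5 = -104/5 ≈ -20.800)
O(u) = 2 + 2*u (O(u) = (u + (4 + u)) - 2 = (4 + 2*u) - 2 = 2 + 2*u)
O(a)/717 = (2 + 2*(-104/5))/717 = (2 - 208/5)*(1/717) = -198/5*1/717 = -66/1195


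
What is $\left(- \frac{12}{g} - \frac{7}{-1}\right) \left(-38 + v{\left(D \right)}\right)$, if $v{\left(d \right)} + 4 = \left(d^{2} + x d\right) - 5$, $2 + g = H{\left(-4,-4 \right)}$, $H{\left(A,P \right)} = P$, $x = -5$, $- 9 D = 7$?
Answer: $- \frac{3443}{9} \approx -382.56$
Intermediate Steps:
$D = - \frac{7}{9}$ ($D = \left(- \frac{1}{9}\right) 7 = - \frac{7}{9} \approx -0.77778$)
$g = -6$ ($g = -2 - 4 = -6$)
$v{\left(d \right)} = -9 + d^{2} - 5 d$ ($v{\left(d \right)} = -4 - \left(5 - d^{2} + 5 d\right) = -9 + d^{2} - 5 d$)
$\left(- \frac{12}{g} - \frac{7}{-1}\right) \left(-38 + v{\left(D \right)}\right) = \left(- \frac{12}{-6} - \frac{7}{-1}\right) \left(-38 - \left(\frac{46}{9} - \frac{49}{81}\right)\right) = \left(\left(-12\right) \left(- \frac{1}{6}\right) - -7\right) \left(-38 + \left(-9 + \frac{49}{81} + \frac{35}{9}\right)\right) = \left(2 + 7\right) \left(-38 - \frac{365}{81}\right) = 9 \left(- \frac{3443}{81}\right) = - \frac{3443}{9}$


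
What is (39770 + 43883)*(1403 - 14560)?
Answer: -1100622521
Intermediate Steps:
(39770 + 43883)*(1403 - 14560) = 83653*(-13157) = -1100622521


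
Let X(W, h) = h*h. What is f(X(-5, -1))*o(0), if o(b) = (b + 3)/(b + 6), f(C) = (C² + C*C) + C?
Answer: 3/2 ≈ 1.5000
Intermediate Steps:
X(W, h) = h²
f(C) = C + 2*C² (f(C) = (C² + C²) + C = 2*C² + C = C + 2*C²)
o(b) = (3 + b)/(6 + b)
f(X(-5, -1))*o(0) = ((-1)²*(1 + 2*(-1)²))*((3 + 0)/(6 + 0)) = (1*(1 + 2*1))*(3/6) = (1*(1 + 2))*((⅙)*3) = (1*3)*(½) = 3*(½) = 3/2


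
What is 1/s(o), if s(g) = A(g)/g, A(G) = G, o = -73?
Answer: 1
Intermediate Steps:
s(g) = 1 (s(g) = g/g = 1)
1/s(o) = 1/1 = 1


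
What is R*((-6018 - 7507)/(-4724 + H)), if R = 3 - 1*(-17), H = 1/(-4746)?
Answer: 256758600/4484021 ≈ 57.261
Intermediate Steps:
H = -1/4746 ≈ -0.00021070
R = 20 (R = 3 + 17 = 20)
R*((-6018 - 7507)/(-4724 + H)) = 20*((-6018 - 7507)/(-4724 - 1/4746)) = 20*(-13525/(-22420105/4746)) = 20*(-13525*(-4746/22420105)) = 20*(12837930/4484021) = 256758600/4484021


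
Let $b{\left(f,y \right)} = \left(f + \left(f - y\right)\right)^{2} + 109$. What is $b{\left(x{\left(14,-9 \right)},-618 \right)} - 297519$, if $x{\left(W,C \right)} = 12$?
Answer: $114754$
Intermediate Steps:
$b{\left(f,y \right)} = 109 + \left(- y + 2 f\right)^{2}$ ($b{\left(f,y \right)} = \left(- y + 2 f\right)^{2} + 109 = 109 + \left(- y + 2 f\right)^{2}$)
$b{\left(x{\left(14,-9 \right)},-618 \right)} - 297519 = \left(109 + \left(\left(-1\right) \left(-618\right) + 2 \cdot 12\right)^{2}\right) - 297519 = \left(109 + \left(618 + 24\right)^{2}\right) - 297519 = \left(109 + 642^{2}\right) - 297519 = \left(109 + 412164\right) - 297519 = 412273 - 297519 = 114754$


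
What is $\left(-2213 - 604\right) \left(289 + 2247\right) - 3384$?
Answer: $-7147296$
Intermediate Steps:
$\left(-2213 - 604\right) \left(289 + 2247\right) - 3384 = \left(-2213 - 604\right) 2536 - 3384 = \left(-2817\right) 2536 - 3384 = -7143912 - 3384 = -7147296$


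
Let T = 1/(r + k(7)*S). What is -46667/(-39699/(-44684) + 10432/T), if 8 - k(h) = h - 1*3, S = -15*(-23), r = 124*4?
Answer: -2085268228/874485223187 ≈ -0.0023846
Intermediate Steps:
r = 496
S = 345
k(h) = 11 - h (k(h) = 8 - (h - 1*3) = 8 - (h - 3) = 8 - (-3 + h) = 8 + (3 - h) = 11 - h)
T = 1/1876 (T = 1/(496 + (11 - 1*7)*345) = 1/(496 + (11 - 7)*345) = 1/(496 + 4*345) = 1/(496 + 1380) = 1/1876 ≈ 0.00053305)
-46667/(-39699/(-44684) + 10432/T) = -46667/(-39699/(-44684) + 10432/(1/1876)) = -46667/(-39699*(-1/44684) + 10432*1876) = -46667/(39699/44684 + 19570432) = -46667/874485223187/44684 = -46667*44684/874485223187 = -2085268228/874485223187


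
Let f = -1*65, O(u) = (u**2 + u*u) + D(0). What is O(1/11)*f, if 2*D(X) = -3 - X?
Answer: 23335/242 ≈ 96.426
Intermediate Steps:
D(X) = -3/2 - X/2 (D(X) = (-3 - X)/2 = -3/2 - X/2)
O(u) = -3/2 + 2*u**2 (O(u) = (u**2 + u*u) + (-3/2 - 1/2*0) = (u**2 + u**2) + (-3/2 + 0) = 2*u**2 - 3/2 = -3/2 + 2*u**2)
f = -65
O(1/11)*f = (-3/2 + 2*(1/11)**2)*(-65) = (-3/2 + 2*(1/121))*(-65) = (-3/2 + 2/121)*(-65) = -359/242*(-65) = 23335/242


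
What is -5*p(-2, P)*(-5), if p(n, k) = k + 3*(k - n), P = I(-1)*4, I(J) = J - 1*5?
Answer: -2250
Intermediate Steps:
I(J) = -5 + J (I(J) = J - 5 = -5 + J)
P = -24 (P = (-5 - 1)*4 = -6*4 = -24)
p(n, k) = -3*n + 4*k (p(n, k) = k + (-3*n + 3*k) = -3*n + 4*k)
-5*p(-2, P)*(-5) = -5*(-3*(-2) + 4*(-24))*(-5) = -5*(6 - 96)*(-5) = -5*(-90)*(-5) = 450*(-5) = -2250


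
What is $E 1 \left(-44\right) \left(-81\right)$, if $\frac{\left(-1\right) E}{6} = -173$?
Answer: $3699432$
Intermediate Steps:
$E = 1038$ ($E = \left(-6\right) \left(-173\right) = 1038$)
$E 1 \left(-44\right) \left(-81\right) = 1038 \cdot 1 \left(-44\right) \left(-81\right) = 1038 \left(-44\right) \left(-81\right) = \left(-45672\right) \left(-81\right) = 3699432$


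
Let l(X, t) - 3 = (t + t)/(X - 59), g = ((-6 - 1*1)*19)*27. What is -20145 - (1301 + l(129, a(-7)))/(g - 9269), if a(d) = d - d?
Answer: -64765849/3215 ≈ -20145.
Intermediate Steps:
a(d) = 0
g = -3591 (g = ((-6 - 1)*19)*27 = -7*19*27 = -133*27 = -3591)
l(X, t) = 3 + 2*t/(-59 + X) (l(X, t) = 3 + (t + t)/(X - 59) = 3 + (2*t)/(-59 + X) = 3 + 2*t/(-59 + X))
-20145 - (1301 + l(129, a(-7)))/(g - 9269) = -20145 - (1301 + (-177 + 2*0 + 3*129)/(-59 + 129))/(-3591 - 9269) = -20145 - (1301 + (-177 + 0 + 387)/70)/(-12860) = -20145 - (1301 + (1/70)*210)*(-1)/12860 = -20145 - (1301 + 3)*(-1)/12860 = -20145 - 1304*(-1)/12860 = -20145 - 1*(-326/3215) = -20145 + 326/3215 = -64765849/3215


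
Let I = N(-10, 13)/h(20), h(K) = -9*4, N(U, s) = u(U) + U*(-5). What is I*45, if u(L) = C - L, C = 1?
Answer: -305/4 ≈ -76.250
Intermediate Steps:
u(L) = 1 - L
N(U, s) = 1 - 6*U (N(U, s) = (1 - U) + U*(-5) = (1 - U) - 5*U = 1 - 6*U)
h(K) = -36
I = -61/36 (I = (1 - 6*(-10))/(-36) = (1 + 60)*(-1/36) = 61*(-1/36) = -61/36 ≈ -1.6944)
I*45 = -61/36*45 = -305/4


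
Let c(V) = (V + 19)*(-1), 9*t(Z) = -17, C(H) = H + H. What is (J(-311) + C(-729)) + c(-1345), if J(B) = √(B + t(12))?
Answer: -132 + 16*I*√11/3 ≈ -132.0 + 17.689*I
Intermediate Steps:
C(H) = 2*H
t(Z) = -17/9 (t(Z) = (⅑)*(-17) = -17/9)
J(B) = √(-17/9 + B) (J(B) = √(B - 17/9) = √(-17/9 + B))
c(V) = -19 - V (c(V) = (19 + V)*(-1) = -19 - V)
(J(-311) + C(-729)) + c(-1345) = (√(-17 + 9*(-311))/3 + 2*(-729)) + (-19 - 1*(-1345)) = (√(-17 - 2799)/3 - 1458) + (-19 + 1345) = (√(-2816)/3 - 1458) + 1326 = ((16*I*√11)/3 - 1458) + 1326 = (16*I*√11/3 - 1458) + 1326 = (-1458 + 16*I*√11/3) + 1326 = -132 + 16*I*√11/3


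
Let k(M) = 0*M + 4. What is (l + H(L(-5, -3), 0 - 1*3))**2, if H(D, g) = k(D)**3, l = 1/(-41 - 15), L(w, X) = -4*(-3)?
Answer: 12837889/3136 ≈ 4093.7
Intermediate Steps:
k(M) = 4 (k(M) = 0 + 4 = 4)
L(w, X) = 12
l = -1/56 (l = 1/(-56) = -1/56 ≈ -0.017857)
H(D, g) = 64 (H(D, g) = 4**3 = 64)
(l + H(L(-5, -3), 0 - 1*3))**2 = (-1/56 + 64)**2 = (3583/56)**2 = 12837889/3136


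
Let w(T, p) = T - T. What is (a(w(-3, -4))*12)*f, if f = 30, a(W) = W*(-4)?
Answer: 0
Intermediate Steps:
w(T, p) = 0
a(W) = -4*W
(a(w(-3, -4))*12)*f = (-4*0*12)*30 = (0*12)*30 = 0*30 = 0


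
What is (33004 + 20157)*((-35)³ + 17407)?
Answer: -1353904348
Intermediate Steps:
(33004 + 20157)*((-35)³ + 17407) = 53161*(-42875 + 17407) = 53161*(-25468) = -1353904348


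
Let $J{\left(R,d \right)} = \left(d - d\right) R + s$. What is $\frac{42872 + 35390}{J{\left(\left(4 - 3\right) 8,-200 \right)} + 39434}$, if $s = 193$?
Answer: $\frac{78262}{39627} \approx 1.975$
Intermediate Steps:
$J{\left(R,d \right)} = 193$ ($J{\left(R,d \right)} = \left(d - d\right) R + 193 = 0 R + 193 = 0 + 193 = 193$)
$\frac{42872 + 35390}{J{\left(\left(4 - 3\right) 8,-200 \right)} + 39434} = \frac{42872 + 35390}{193 + 39434} = \frac{78262}{39627}$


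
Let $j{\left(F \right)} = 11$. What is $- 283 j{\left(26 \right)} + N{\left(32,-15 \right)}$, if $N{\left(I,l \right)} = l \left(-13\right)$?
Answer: $-2918$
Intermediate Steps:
$N{\left(I,l \right)} = - 13 l$
$- 283 j{\left(26 \right)} + N{\left(32,-15 \right)} = \left(-283\right) 11 - -195 = -3113 + 195 = -2918$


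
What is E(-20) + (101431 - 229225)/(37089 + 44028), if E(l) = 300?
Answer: 8069102/27039 ≈ 298.42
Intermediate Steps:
E(-20) + (101431 - 229225)/(37089 + 44028) = 300 + (101431 - 229225)/(37089 + 44028) = 300 - 127794/81117 = 300 - 127794*1/81117 = 300 - 42598/27039 = 8069102/27039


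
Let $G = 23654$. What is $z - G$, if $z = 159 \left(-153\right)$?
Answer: $-47981$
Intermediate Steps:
$z = -24327$
$z - G = -24327 - 23654 = -47981$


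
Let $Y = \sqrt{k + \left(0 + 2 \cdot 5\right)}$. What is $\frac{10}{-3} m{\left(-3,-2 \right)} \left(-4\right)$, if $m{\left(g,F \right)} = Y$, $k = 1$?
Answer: $\frac{40 \sqrt{11}}{3} \approx 44.222$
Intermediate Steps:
$Y = \sqrt{11}$ ($Y = \sqrt{1 + \left(0 + 2 \cdot 5\right)} = \sqrt{1 + \left(0 + 10\right)} = \sqrt{1 + 10} = \sqrt{11} \approx 3.3166$)
$m{\left(g,F \right)} = \sqrt{11}$
$\frac{10}{-3} m{\left(-3,-2 \right)} \left(-4\right) = \frac{10}{-3} \sqrt{11} \left(-4\right) = 10 \left(- \frac{1}{3}\right) \sqrt{11} \left(-4\right) = - \frac{10 \sqrt{11}}{3} \left(-4\right) = \frac{40 \sqrt{11}}{3}$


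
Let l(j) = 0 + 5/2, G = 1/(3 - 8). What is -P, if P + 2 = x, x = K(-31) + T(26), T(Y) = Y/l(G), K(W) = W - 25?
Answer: 238/5 ≈ 47.600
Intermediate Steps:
G = -⅕ (G = 1/(-5) = -⅕ ≈ -0.20000)
K(W) = -25 + W
l(j) = 5/2 (l(j) = 0 + 5*(½) = 0 + 5/2 = 5/2)
T(Y) = 2*Y/5 (T(Y) = Y/(5/2) = Y*(⅖) = 2*Y/5)
x = -228/5 (x = (-25 - 31) + (⅖)*26 = -56 + 52/5 = -228/5 ≈ -45.600)
P = -238/5 (P = -2 - 228/5 = -238/5 ≈ -47.600)
-P = -1*(-238/5) = 238/5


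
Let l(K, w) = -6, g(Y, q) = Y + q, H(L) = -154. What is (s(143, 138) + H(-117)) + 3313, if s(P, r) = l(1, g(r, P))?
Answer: 3153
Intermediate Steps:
s(P, r) = -6
(s(143, 138) + H(-117)) + 3313 = (-6 - 154) + 3313 = -160 + 3313 = 3153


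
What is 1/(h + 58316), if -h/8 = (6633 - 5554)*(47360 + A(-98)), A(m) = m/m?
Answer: -1/408761836 ≈ -2.4464e-9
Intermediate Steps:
A(m) = 1
h = -408820152 (h = -8*(6633 - 5554)*(47360 + 1) = -8632*47361 = -8*51102519 = -408820152)
1/(h + 58316) = 1/(-408820152 + 58316) = 1/(-408761836) = -1/408761836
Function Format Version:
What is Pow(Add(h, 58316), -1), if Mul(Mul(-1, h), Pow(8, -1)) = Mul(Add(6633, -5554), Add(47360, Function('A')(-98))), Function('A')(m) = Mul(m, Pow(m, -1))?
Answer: Rational(-1, 408761836) ≈ -2.4464e-9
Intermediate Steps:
Function('A')(m) = 1
h = -408820152 (h = Mul(-8, Mul(Add(6633, -5554), Add(47360, 1))) = Mul(-8, Mul(1079, 47361)) = Mul(-8, 51102519) = -408820152)
Pow(Add(h, 58316), -1) = Pow(Add(-408820152, 58316), -1) = Pow(-408761836, -1) = Rational(-1, 408761836)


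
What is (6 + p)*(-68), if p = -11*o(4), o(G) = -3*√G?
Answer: -4896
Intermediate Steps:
p = 66 (p = -(-33)*√4 = -(-33)*2 = -11*(-6) = 66)
(6 + p)*(-68) = (6 + 66)*(-68) = 72*(-68) = -4896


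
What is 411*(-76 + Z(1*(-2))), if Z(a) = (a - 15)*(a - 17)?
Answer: 101517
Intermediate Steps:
Z(a) = (-17 + a)*(-15 + a) (Z(a) = (-15 + a)*(-17 + a) = (-17 + a)*(-15 + a))
411*(-76 + Z(1*(-2))) = 411*(-76 + (255 + (1*(-2))² - 32*(-2))) = 411*(-76 + (255 + (-2)² - 32*(-2))) = 411*(-76 + (255 + 4 + 64)) = 411*(-76 + 323) = 411*247 = 101517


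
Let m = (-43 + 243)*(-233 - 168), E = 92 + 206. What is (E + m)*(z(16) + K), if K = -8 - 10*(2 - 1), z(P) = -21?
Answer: 3116178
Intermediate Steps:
E = 298
m = -80200 (m = 200*(-401) = -80200)
K = -18 (K = -8 - 10*1 = -8 - 10 = -18)
(E + m)*(z(16) + K) = (298 - 80200)*(-21 - 18) = -79902*(-39) = 3116178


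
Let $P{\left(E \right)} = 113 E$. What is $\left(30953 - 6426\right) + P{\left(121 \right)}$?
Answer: $38200$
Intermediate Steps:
$\left(30953 - 6426\right) + P{\left(121 \right)} = \left(30953 - 6426\right) + 113 \cdot 121 = 24527 + 13673 = 38200$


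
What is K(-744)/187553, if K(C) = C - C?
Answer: 0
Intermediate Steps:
K(C) = 0
K(-744)/187553 = 0/187553 = 0*(1/187553) = 0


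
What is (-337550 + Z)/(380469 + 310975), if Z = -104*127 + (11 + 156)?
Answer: -350591/691444 ≈ -0.50704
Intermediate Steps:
Z = -13041 (Z = -13208 + 167 = -13041)
(-337550 + Z)/(380469 + 310975) = (-337550 - 13041)/(380469 + 310975) = -350591/691444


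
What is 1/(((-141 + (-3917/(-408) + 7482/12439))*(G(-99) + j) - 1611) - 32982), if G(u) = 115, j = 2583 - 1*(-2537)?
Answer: -1691704/1216877546357 ≈ -1.3902e-6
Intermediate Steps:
j = 5120 (j = 2583 + 2537 = 5120)
1/(((-141 + (-3917/(-408) + 7482/12439))*(G(-99) + j) - 1611) - 32982) = 1/(((-141 + (-3917/(-408) + 7482/12439))*(115 + 5120) - 1611) - 32982) = 1/(((-141 + (-3917*(-1/408) + 7482*(1/12439)))*5235 - 1611) - 32982) = 1/(((-141 + (3917/408 + 7482/12439))*5235 - 1611) - 32982) = 1/(((-141 + 51776219/5075112)*5235 - 1611) - 32982) = 1/((-663814573/5075112*5235 - 1611) - 32982) = 1/((-1158356429885/1691704 - 1611) - 32982) = 1/(-1161081765029/1691704 - 32982) = 1/(-1216877546357/1691704) = -1691704/1216877546357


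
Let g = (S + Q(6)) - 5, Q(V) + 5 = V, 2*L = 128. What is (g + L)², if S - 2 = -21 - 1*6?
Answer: 1225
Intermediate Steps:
L = 64 (L = (½)*128 = 64)
Q(V) = -5 + V
S = -25 (S = 2 + (-21 - 1*6) = 2 + (-21 - 6) = 2 - 27 = -25)
g = -29 (g = (-25 + (-5 + 6)) - 5 = (-25 + 1) - 5 = -24 - 5 = -29)
(g + L)² = (-29 + 64)² = 35² = 1225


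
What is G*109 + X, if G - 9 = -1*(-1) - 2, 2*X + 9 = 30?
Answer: 1765/2 ≈ 882.50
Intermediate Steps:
X = 21/2 (X = -9/2 + (½)*30 = -9/2 + 15 = 21/2 ≈ 10.500)
G = 8 (G = 9 + (-1*(-1) - 2) = 9 + (1 - 2) = 9 - 1 = 8)
G*109 + X = 8*109 + 21/2 = 872 + 21/2 = 1765/2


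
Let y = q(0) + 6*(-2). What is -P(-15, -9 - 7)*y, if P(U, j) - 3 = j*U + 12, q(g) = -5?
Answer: 4335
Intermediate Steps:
P(U, j) = 15 + U*j (P(U, j) = 3 + (j*U + 12) = 3 + (U*j + 12) = 3 + (12 + U*j) = 15 + U*j)
y = -17 (y = -5 + 6*(-2) = -5 - 12 = -17)
-P(-15, -9 - 7)*y = -(15 - 15*(-9 - 7))*(-17) = -(15 - 15*(-16))*(-17) = -(15 + 240)*(-17) = -255*(-17) = -1*(-4335) = 4335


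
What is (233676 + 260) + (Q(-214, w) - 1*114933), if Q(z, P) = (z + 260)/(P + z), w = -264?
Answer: 28441694/239 ≈ 1.1900e+5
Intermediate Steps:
Q(z, P) = (260 + z)/(P + z)
(233676 + 260) + (Q(-214, w) - 1*114933) = (233676 + 260) + ((260 - 214)/(-264 - 214) - 1*114933) = 233936 + (46/(-478) - 114933) = 233936 + (-1/478*46 - 114933) = 233936 + (-23/239 - 114933) = 233936 - 27469010/239 = 28441694/239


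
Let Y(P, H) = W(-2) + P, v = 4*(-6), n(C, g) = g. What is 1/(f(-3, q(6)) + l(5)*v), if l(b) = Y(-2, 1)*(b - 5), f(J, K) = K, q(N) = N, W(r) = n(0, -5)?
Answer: ⅙ ≈ 0.16667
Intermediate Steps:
W(r) = -5
v = -24
Y(P, H) = -5 + P
l(b) = 35 - 7*b (l(b) = (-5 - 2)*(b - 5) = -7*(-5 + b) = 35 - 7*b)
1/(f(-3, q(6)) + l(5)*v) = 1/(6 + (35 - 7*5)*(-24)) = 1/(6 + (35 - 35)*(-24)) = 1/(6 + 0*(-24)) = 1/(6 + 0) = 1/6 = ⅙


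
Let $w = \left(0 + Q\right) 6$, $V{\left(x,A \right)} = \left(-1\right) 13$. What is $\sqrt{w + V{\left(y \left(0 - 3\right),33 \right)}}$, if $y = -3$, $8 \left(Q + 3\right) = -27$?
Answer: $\frac{i \sqrt{205}}{2} \approx 7.1589 i$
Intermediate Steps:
$Q = - \frac{51}{8}$ ($Q = -3 + \frac{1}{8} \left(-27\right) = -3 - \frac{27}{8} = - \frac{51}{8} \approx -6.375$)
$V{\left(x,A \right)} = -13$
$w = - \frac{153}{4}$ ($w = \left(0 - \frac{51}{8}\right) 6 = \left(- \frac{51}{8}\right) 6 = - \frac{153}{4} \approx -38.25$)
$\sqrt{w + V{\left(y \left(0 - 3\right),33 \right)}} = \sqrt{- \frac{153}{4} - 13} = \sqrt{- \frac{205}{4}} = \frac{i \sqrt{205}}{2}$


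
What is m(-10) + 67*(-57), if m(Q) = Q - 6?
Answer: -3835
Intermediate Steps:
m(Q) = -6 + Q
m(-10) + 67*(-57) = (-6 - 10) + 67*(-57) = -16 - 3819 = -3835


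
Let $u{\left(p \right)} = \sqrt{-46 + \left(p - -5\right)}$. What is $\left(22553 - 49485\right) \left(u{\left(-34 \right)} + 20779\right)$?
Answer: $-559620028 - 134660 i \sqrt{3} \approx -5.5962 \cdot 10^{8} - 2.3324 \cdot 10^{5} i$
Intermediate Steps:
$u{\left(p \right)} = \sqrt{-41 + p}$ ($u{\left(p \right)} = \sqrt{-46 + \left(p + 5\right)} = \sqrt{-46 + \left(5 + p\right)} = \sqrt{-41 + p}$)
$\left(22553 - 49485\right) \left(u{\left(-34 \right)} + 20779\right) = \left(22553 - 49485\right) \left(\sqrt{-41 - 34} + 20779\right) = - 26932 \left(\sqrt{-75} + 20779\right) = - 26932 \left(5 i \sqrt{3} + 20779\right) = - 26932 \left(20779 + 5 i \sqrt{3}\right) = -559620028 - 134660 i \sqrt{3}$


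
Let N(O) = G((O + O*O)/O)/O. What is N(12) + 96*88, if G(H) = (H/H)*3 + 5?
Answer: 25346/3 ≈ 8448.7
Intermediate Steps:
G(H) = 8 (G(H) = 1*3 + 5 = 3 + 5 = 8)
N(O) = 8/O
N(12) + 96*88 = 8/12 + 96*88 = 8*(1/12) + 8448 = 2/3 + 8448 = 25346/3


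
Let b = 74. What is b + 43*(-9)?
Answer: -313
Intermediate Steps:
b + 43*(-9) = 74 + 43*(-9) = 74 - 387 = -313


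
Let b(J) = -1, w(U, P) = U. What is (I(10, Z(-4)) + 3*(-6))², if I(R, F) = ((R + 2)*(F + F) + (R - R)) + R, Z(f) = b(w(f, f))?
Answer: 1024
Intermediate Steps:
Z(f) = -1
I(R, F) = R + 2*F*(2 + R) (I(R, F) = ((2 + R)*(2*F) + 0) + R = (2*F*(2 + R) + 0) + R = 2*F*(2 + R) + R = R + 2*F*(2 + R))
(I(10, Z(-4)) + 3*(-6))² = ((10 + 4*(-1) + 2*(-1)*10) + 3*(-6))² = ((10 - 4 - 20) - 18)² = (-14 - 18)² = (-32)² = 1024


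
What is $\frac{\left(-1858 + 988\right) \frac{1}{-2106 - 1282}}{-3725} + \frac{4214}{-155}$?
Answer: $- \frac{1063641581}{39122930} \approx -27.187$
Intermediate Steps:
$\frac{\left(-1858 + 988\right) \frac{1}{-2106 - 1282}}{-3725} + \frac{4214}{-155} = - \frac{870}{-2106 - 1282} \left(- \frac{1}{3725}\right) + 4214 \left(- \frac{1}{155}\right) = - \frac{870}{-2106 - 1282} \left(- \frac{1}{3725}\right) - \frac{4214}{155} = - \frac{870}{-3388} \left(- \frac{1}{3725}\right) - \frac{4214}{155} = \left(-870\right) \left(- \frac{1}{3388}\right) \left(- \frac{1}{3725}\right) - \frac{4214}{155} = \frac{435}{1694} \left(- \frac{1}{3725}\right) - \frac{4214}{155} = - \frac{87}{1262030} - \frac{4214}{155} = - \frac{1063641581}{39122930}$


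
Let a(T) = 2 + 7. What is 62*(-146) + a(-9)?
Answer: -9043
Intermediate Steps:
a(T) = 9
62*(-146) + a(-9) = 62*(-146) + 9 = -9052 + 9 = -9043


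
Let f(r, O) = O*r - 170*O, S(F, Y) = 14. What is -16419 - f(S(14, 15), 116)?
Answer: 1677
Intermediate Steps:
f(r, O) = -170*O + O*r
-16419 - f(S(14, 15), 116) = -16419 - 116*(-170 + 14) = -16419 - 116*(-156) = -16419 - 1*(-18096) = -16419 + 18096 = 1677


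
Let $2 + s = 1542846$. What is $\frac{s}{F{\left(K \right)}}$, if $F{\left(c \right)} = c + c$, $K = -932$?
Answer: $- \frac{385711}{466} \approx -827.71$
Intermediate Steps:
$F{\left(c \right)} = 2 c$
$s = 1542844$ ($s = -2 + 1542846 = 1542844$)
$\frac{s}{F{\left(K \right)}} = \frac{1542844}{2 \left(-932\right)} = \frac{1542844}{-1864} = 1542844 \left(- \frac{1}{1864}\right) = - \frac{385711}{466}$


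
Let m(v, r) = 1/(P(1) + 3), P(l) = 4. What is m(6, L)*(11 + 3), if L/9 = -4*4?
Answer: 2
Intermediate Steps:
L = -144 (L = 9*(-4*4) = 9*(-16) = -144)
m(v, r) = ⅐ (m(v, r) = 1/(4 + 3) = 1/7 = ⅐)
m(6, L)*(11 + 3) = (11 + 3)/7 = (⅐)*14 = 2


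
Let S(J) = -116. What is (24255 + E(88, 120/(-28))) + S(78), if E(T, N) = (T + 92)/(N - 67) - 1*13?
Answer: 12037614/499 ≈ 24123.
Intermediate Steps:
E(T, N) = -13 + (92 + T)/(-67 + N) (E(T, N) = (92 + T)/(-67 + N) - 13 = -13 + (92 + T)/(-67 + N))
(24255 + E(88, 120/(-28))) + S(78) = (24255 + (963 + 88 - 1560/(-28))/(-67 + 120/(-28))) - 116 = (24255 + (963 + 88 - 1560*(-1)/28)/(-67 + 120*(-1/28))) - 116 = (24255 + (963 + 88 - 13*(-30/7))/(-67 - 30/7)) - 116 = (24255 + (963 + 88 + 390/7)/(-499/7)) - 116 = (24255 - 7/499*7747/7) - 116 = (24255 - 7747/499) - 116 = 12095498/499 - 116 = 12037614/499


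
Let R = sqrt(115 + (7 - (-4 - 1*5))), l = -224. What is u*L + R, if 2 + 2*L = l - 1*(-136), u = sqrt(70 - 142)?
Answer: sqrt(131) - 270*I*sqrt(2) ≈ 11.446 - 381.84*I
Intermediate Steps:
u = 6*I*sqrt(2) (u = sqrt(-72) = 6*I*sqrt(2) ≈ 8.4853*I)
L = -45 (L = -1 + (-224 - 1*(-136))/2 = -1 + (-224 + 136)/2 = -1 + (1/2)*(-88) = -1 - 44 = -45)
R = sqrt(131) (R = sqrt(115 + (7 - (-4 - 5))) = sqrt(115 + (7 - 1*(-9))) = sqrt(115 + (7 + 9)) = sqrt(115 + 16) = sqrt(131) ≈ 11.446)
u*L + R = (6*I*sqrt(2))*(-45) + sqrt(131) = -270*I*sqrt(2) + sqrt(131) = sqrt(131) - 270*I*sqrt(2)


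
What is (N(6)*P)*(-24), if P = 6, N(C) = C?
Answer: -864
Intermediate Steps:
(N(6)*P)*(-24) = (6*6)*(-24) = 36*(-24) = -864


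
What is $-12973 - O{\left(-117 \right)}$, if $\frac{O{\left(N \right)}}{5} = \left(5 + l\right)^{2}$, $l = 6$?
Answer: $-13578$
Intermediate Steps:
$O{\left(N \right)} = 605$ ($O{\left(N \right)} = 5 \left(5 + 6\right)^{2} = 5 \cdot 11^{2} = 5 \cdot 121 = 605$)
$-12973 - O{\left(-117 \right)} = -12973 - 605 = -13578$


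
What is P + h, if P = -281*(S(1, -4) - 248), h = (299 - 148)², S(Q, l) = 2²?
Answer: 91365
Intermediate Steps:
S(Q, l) = 4
h = 22801 (h = 151² = 22801)
P = 68564 (P = -281*(4 - 248) = -281*(-244) = 68564)
P + h = 68564 + 22801 = 91365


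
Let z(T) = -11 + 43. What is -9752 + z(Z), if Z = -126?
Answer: -9720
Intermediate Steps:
z(T) = 32
-9752 + z(Z) = -9752 + 32 = -9720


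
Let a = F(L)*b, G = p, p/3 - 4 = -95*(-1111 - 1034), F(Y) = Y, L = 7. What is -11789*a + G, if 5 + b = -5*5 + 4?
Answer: 2756935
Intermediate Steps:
p = 611337 (p = 12 + 3*(-95*(-1111 - 1034)) = 12 + 3*(-95*(-2145)) = 12 + 3*203775 = 12 + 611325 = 611337)
b = -26 (b = -5 + (-5*5 + 4) = -5 + (-25 + 4) = -5 - 21 = -26)
G = 611337
a = -182 (a = 7*(-26) = -182)
-11789*a + G = -11789*(-182) + 611337 = 2145598 + 611337 = 2756935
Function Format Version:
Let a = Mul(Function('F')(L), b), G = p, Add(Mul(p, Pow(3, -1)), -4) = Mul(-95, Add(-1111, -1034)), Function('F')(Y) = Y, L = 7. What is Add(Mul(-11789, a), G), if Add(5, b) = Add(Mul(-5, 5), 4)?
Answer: 2756935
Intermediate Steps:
p = 611337 (p = Add(12, Mul(3, Mul(-95, Add(-1111, -1034)))) = Add(12, Mul(3, Mul(-95, -2145))) = Add(12, Mul(3, 203775)) = Add(12, 611325) = 611337)
b = -26 (b = Add(-5, Add(Mul(-5, 5), 4)) = Add(-5, Add(-25, 4)) = Add(-5, -21) = -26)
G = 611337
a = -182 (a = Mul(7, -26) = -182)
Add(Mul(-11789, a), G) = Add(Mul(-11789, -182), 611337) = Add(2145598, 611337) = 2756935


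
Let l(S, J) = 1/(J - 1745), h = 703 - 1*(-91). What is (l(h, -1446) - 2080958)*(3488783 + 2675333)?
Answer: -40931807417645564/3191 ≈ -1.2827e+13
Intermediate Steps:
h = 794 (h = 703 + 91 = 794)
l(S, J) = 1/(-1745 + J)
(l(h, -1446) - 2080958)*(3488783 + 2675333) = (1/(-1745 - 1446) - 2080958)*(3488783 + 2675333) = (1/(-3191) - 2080958)*6164116 = (-1/3191 - 2080958)*6164116 = -6640336979/3191*6164116 = -40931807417645564/3191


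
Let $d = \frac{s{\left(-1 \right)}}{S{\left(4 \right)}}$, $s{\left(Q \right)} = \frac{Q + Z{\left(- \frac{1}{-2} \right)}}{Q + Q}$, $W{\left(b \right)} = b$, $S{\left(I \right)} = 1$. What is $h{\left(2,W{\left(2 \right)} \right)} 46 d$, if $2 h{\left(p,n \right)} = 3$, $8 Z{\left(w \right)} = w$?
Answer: $\frac{1035}{32} \approx 32.344$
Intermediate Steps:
$Z{\left(w \right)} = \frac{w}{8}$
$h{\left(p,n \right)} = \frac{3}{2}$ ($h{\left(p,n \right)} = \frac{1}{2} \cdot 3 = \frac{3}{2}$)
$s{\left(Q \right)} = \frac{\frac{1}{16} + Q}{2 Q}$ ($s{\left(Q \right)} = \frac{Q + \frac{\left(-1\right) \frac{1}{-2}}{8}}{Q + Q} = \frac{Q + \frac{\left(-1\right) \left(- \frac{1}{2}\right)}{8}}{2 Q} = \left(Q + \frac{1}{8} \cdot \frac{1}{2}\right) \frac{1}{2 Q} = \left(Q + \frac{1}{16}\right) \frac{1}{2 Q} = \left(\frac{1}{16} + Q\right) \frac{1}{2 Q} = \frac{\frac{1}{16} + Q}{2 Q}$)
$d = \frac{15}{32}$ ($d = \frac{\frac{1}{32} \frac{1}{-1} \left(1 + 16 \left(-1\right)\right)}{1} = \frac{1}{32} \left(-1\right) \left(1 - 16\right) 1 = \frac{1}{32} \left(-1\right) \left(-15\right) 1 = \frac{15}{32} \cdot 1 = \frac{15}{32} \approx 0.46875$)
$h{\left(2,W{\left(2 \right)} \right)} 46 d = \frac{3}{2} \cdot 46 \cdot \frac{15}{32} = 69 \cdot \frac{15}{32} = \frac{1035}{32}$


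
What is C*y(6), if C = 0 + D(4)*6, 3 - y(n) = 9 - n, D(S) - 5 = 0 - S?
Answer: 0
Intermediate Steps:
D(S) = 5 - S (D(S) = 5 + (0 - S) = 5 - S)
y(n) = -6 + n (y(n) = 3 - (9 - n) = 3 + (-9 + n) = -6 + n)
C = 6 (C = 0 + (5 - 1*4)*6 = 0 + (5 - 4)*6 = 0 + 1*6 = 0 + 6 = 6)
C*y(6) = 6*(-6 + 6) = 6*0 = 0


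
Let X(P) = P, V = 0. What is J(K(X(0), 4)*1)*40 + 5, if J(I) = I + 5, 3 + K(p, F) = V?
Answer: 85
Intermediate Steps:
K(p, F) = -3 (K(p, F) = -3 + 0 = -3)
J(I) = 5 + I
J(K(X(0), 4)*1)*40 + 5 = (5 - 3*1)*40 + 5 = (5 - 3)*40 + 5 = 2*40 + 5 = 80 + 5 = 85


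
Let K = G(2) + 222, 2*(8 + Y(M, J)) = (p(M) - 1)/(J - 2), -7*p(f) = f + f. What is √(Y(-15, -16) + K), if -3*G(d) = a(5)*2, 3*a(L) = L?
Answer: 5*√15015/42 ≈ 14.588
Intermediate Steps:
p(f) = -2*f/7 (p(f) = -(f + f)/7 = -2*f/7)
a(L) = L/3
G(d) = -10/9 (G(d) = -(⅓)*5*2/3 = -5*2/9 = -⅓*10/3 = -10/9)
Y(M, J) = -8 + (-1 - 2*M/7)/(2*(-2 + J)) (Y(M, J) = -8 + ((-2*M/7 - 1)/(J - 2))/2 = -8 + ((-1 - 2*M/7)/(-2 + J))/2 = -8 + (-1 - 2*M/7)/(2*(-2 + J)))
K = 1988/9 (K = -10/9 + 222 = 1988/9 ≈ 220.89)
√(Y(-15, -16) + K) = √((217 - 112*(-16) - 2*(-15))/(14*(-2 - 16)) + 1988/9) = √((1/14)*(217 + 1792 + 30)/(-18) + 1988/9) = √((1/14)*(-1/18)*2039 + 1988/9) = √(-2039/252 + 1988/9) = √(17875/84) = 5*√15015/42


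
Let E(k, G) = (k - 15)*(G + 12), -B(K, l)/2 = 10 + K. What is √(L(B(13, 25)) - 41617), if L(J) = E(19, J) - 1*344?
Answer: I*√42097 ≈ 205.18*I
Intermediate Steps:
B(K, l) = -20 - 2*K (B(K, l) = -2*(10 + K) = -20 - 2*K)
E(k, G) = (-15 + k)*(12 + G)
L(J) = -296 + 4*J (L(J) = (-180 - 15*J + 12*19 + J*19) - 1*344 = (-180 - 15*J + 228 + 19*J) - 344 = (48 + 4*J) - 344 = -296 + 4*J)
√(L(B(13, 25)) - 41617) = √((-296 + 4*(-20 - 2*13)) - 41617) = √((-296 + 4*(-20 - 26)) - 41617) = √((-296 + 4*(-46)) - 41617) = √((-296 - 184) - 41617) = √(-480 - 41617) = √(-42097) = I*√42097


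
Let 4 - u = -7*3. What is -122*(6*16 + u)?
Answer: -14762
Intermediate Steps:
u = 25 (u = 4 - (-7)*3 = 4 - 1*(-21) = 4 + 21 = 25)
-122*(6*16 + u) = -122*(6*16 + 25) = -122*(96 + 25) = -122*121 = -14762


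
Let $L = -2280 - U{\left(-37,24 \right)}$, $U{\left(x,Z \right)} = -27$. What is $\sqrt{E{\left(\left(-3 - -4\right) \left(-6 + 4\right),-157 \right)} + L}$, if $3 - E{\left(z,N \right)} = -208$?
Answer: $i \sqrt{2042} \approx 45.188 i$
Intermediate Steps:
$E{\left(z,N \right)} = 211$ ($E{\left(z,N \right)} = 3 - -208 = 3 + 208 = 211$)
$L = -2253$ ($L = -2280 - -27 = -2280 + 27 = -2253$)
$\sqrt{E{\left(\left(-3 - -4\right) \left(-6 + 4\right),-157 \right)} + L} = \sqrt{211 - 2253} = \sqrt{-2042} = i \sqrt{2042}$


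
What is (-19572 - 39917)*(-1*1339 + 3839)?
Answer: -148722500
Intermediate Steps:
(-19572 - 39917)*(-1*1339 + 3839) = -59489*(-1339 + 3839) = -59489*2500 = -148722500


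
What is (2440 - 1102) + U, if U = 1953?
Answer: 3291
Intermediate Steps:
(2440 - 1102) + U = (2440 - 1102) + 1953 = 1338 + 1953 = 3291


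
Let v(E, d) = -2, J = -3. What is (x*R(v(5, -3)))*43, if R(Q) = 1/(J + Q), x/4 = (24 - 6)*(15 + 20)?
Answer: -21672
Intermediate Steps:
x = 2520 (x = 4*((24 - 6)*(15 + 20)) = 4*(18*35) = 4*630 = 2520)
R(Q) = 1/(-3 + Q)
(x*R(v(5, -3)))*43 = (2520/(-3 - 2))*43 = (2520/(-5))*43 = (2520*(-1/5))*43 = -504*43 = -21672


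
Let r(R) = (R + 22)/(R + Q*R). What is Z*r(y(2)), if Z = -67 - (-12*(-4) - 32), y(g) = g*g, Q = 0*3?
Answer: -1079/2 ≈ -539.50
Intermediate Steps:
Q = 0
y(g) = g²
r(R) = (22 + R)/R (r(R) = (R + 22)/(R + 0*R) = (22 + R)/(R + 0) = (22 + R)/R)
Z = -83 (Z = -67 - (48 - 32) = -67 - 1*16 = -67 - 16 = -83)
Z*r(y(2)) = -83*(22 + 2²)/(2²) = -83*(22 + 4)/4 = -83*26/4 = -83*13/2 = -1079/2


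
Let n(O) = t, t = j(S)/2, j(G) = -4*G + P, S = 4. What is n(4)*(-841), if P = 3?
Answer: 10933/2 ≈ 5466.5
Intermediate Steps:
j(G) = 3 - 4*G (j(G) = -4*G + 3 = 3 - 4*G)
t = -13/2 (t = (3 - 4*4)/2 = (3 - 16)*(½) = -13*½ = -13/2 ≈ -6.5000)
n(O) = -13/2
n(4)*(-841) = -13/2*(-841) = 10933/2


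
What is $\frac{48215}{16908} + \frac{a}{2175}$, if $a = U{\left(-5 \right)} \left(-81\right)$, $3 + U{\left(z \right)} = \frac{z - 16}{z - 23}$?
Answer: $\frac{8995759}{3064575} \approx 2.9354$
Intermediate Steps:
$U{\left(z \right)} = -3 + \frac{-16 + z}{-23 + z}$ ($U{\left(z \right)} = -3 + \frac{z - 16}{z - 23} = -3 + \frac{-16 + z}{-23 + z}$)
$a = \frac{729}{4}$ ($a = \frac{53 - -10}{-23 - 5} \left(-81\right) = \frac{53 + 10}{-28} \left(-81\right) = \left(- \frac{1}{28}\right) 63 \left(-81\right) = \left(- \frac{9}{4}\right) \left(-81\right) = \frac{729}{4} \approx 182.25$)
$\frac{48215}{16908} + \frac{a}{2175} = \frac{48215}{16908} + \frac{729}{4 \cdot 2175} = 48215 \cdot \frac{1}{16908} + \frac{729}{4} \cdot \frac{1}{2175} = \frac{48215}{16908} + \frac{243}{2900} = \frac{8995759}{3064575}$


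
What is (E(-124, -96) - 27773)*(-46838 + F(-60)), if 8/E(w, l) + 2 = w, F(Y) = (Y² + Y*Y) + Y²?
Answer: 63055796714/63 ≈ 1.0009e+9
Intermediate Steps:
F(Y) = 3*Y² (F(Y) = (Y² + Y²) + Y² = 2*Y² + Y² = 3*Y²)
E(w, l) = 8/(-2 + w)
(E(-124, -96) - 27773)*(-46838 + F(-60)) = (8/(-2 - 124) - 27773)*(-46838 + 3*(-60)²) = (8/(-126) - 27773)*(-46838 + 3*3600) = (8*(-1/126) - 27773)*(-46838 + 10800) = (-4/63 - 27773)*(-36038) = -1749703/63*(-36038) = 63055796714/63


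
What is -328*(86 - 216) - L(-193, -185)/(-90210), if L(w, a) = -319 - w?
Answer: 641092379/15035 ≈ 42640.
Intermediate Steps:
-328*(86 - 216) - L(-193, -185)/(-90210) = -328*(86 - 216) - (-319 - 1*(-193))/(-90210) = -328*(-130) - (-319 + 193)*(-1)/90210 = 42640 - (-126)*(-1)/90210 = 42640 - 1*21/15035 = 42640 - 21/15035 = 641092379/15035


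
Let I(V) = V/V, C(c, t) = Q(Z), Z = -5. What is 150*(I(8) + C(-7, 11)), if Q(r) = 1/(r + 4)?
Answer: 0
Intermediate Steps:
Q(r) = 1/(4 + r)
C(c, t) = -1 (C(c, t) = 1/(4 - 5) = 1/(-1) = -1)
I(V) = 1
150*(I(8) + C(-7, 11)) = 150*(1 - 1) = 150*0 = 0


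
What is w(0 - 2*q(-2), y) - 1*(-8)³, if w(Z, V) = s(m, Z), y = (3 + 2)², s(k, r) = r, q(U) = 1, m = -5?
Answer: 510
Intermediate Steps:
y = 25 (y = 5² = 25)
w(Z, V) = Z
w(0 - 2*q(-2), y) - 1*(-8)³ = (0 - 2*1) - 1*(-8)³ = (0 - 2) - 1*(-512) = -2 + 512 = 510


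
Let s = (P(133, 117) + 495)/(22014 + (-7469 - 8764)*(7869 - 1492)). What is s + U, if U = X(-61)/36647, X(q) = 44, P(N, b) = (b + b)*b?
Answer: 1177451519/1264270524023 ≈ 0.00093133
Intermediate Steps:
P(N, b) = 2*b² (P(N, b) = (2*b)*b = 2*b²)
U = 44/36647 ≈ 0.0012006
s = -9291/34498609 (s = (2*117² + 495)/(22014 + (-7469 - 8764)*(7869 - 1492)) = (2*13689 + 495)/(22014 - 16233*6377) = (27378 + 495)/(22014 - 103517841) = 27873/(-103495827) = 27873*(-1/103495827) = -9291/34498609 ≈ -0.00026932)
s + U = -9291/34498609 + 44/36647 = 1177451519/1264270524023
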